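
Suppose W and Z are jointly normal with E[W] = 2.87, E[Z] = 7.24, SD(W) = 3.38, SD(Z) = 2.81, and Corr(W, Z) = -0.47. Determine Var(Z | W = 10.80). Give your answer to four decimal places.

The conditional variance in a bivariate normal is σ_Z²(1 − ρ²), independent of x.
Var(Z | W=10.80) = (2.81)²·(1 − (-0.47)²) = 7.8961·0.7791 = 6.1519.

6.1519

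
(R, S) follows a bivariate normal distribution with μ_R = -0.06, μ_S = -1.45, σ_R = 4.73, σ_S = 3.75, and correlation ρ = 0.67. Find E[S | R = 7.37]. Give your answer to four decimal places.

The regression of S on R has slope ρ·σ_S/σ_R and passes through (μ_R, μ_S).
E[S | R=7.37] = -1.45 + (0.67)·(3.75/4.73)·(7.37 − (-0.06)) = -1.45 + (0.53118)·(7.43) = 2.4967.

2.4967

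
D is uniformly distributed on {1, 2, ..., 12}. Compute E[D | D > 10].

23/2

Given D > 10, D is equally likely to be any of {11, 12}.
E[D | D > 10] = (11 + 12) / 2 = 23/2.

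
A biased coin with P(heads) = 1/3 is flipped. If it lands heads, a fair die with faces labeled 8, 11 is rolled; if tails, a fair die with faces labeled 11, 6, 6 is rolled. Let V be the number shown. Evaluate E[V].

149/18

E[V | heads] = (8+11)/2 = 19/2.
E[V | tails] = (11+6+6)/3 = 23/3.
E[V] = (1/3)·(19/2) + (2/3)·(23/3) = 149/18.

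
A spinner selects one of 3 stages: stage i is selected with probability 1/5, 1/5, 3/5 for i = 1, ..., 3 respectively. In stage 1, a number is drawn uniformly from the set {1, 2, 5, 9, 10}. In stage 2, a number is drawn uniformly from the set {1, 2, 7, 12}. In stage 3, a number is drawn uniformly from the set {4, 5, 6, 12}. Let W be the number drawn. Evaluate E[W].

E[W | stage 1] = (1+2+5+9+10)/5 = 27/5.
E[W | stage 2] = (1+2+7+12)/4 = 11/2.
E[W | stage 3] = (4+5+6+12)/4 = 27/4.
By the law of total expectation,
E[W] = (1/5)·(27/5) + (1/5)·(11/2) + (3/5)·(27/4) = 623/100.

623/100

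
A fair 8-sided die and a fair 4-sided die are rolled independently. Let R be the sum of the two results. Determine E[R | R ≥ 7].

80/9

P(R ≥ 7) = 9/16.
Σ over the event: 7·1/8 + 8·1/8 + 9·1/8 + 10·3/32 + 11·1/16 + 12·1/32 = 5.
E[R | R ≥ 7] = (5) / (9/16) = 80/9.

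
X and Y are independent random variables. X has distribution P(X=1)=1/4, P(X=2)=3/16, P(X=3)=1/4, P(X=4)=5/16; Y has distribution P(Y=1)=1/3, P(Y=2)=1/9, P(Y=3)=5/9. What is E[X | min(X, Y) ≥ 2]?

P(min(X, Y) ≥ 2) = 1/2.
Summing X·P(x,y) over outcomes with min(X, Y) ≥ 2 gives 19/12.
E[X | min(X, Y) ≥ 2] = (19/12) / (1/2) = 19/6.

19/6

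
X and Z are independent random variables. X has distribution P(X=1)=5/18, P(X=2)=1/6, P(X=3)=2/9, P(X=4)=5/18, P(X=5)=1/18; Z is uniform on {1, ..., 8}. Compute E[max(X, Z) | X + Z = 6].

P(X + Z = 6) = 1/8.
Summing max(X,Z)·P(x,y) over outcomes with X + Z = 6 gives 37/72.
E[max(X, Z) | X + Z = 6] = (37/72) / (1/8) = 37/9.

37/9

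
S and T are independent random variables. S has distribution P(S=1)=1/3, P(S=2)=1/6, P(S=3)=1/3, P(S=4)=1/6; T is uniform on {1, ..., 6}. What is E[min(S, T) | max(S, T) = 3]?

P(max(S, T) = 3) = 1/4.
Summing min(S,T)·P(x,y) over outcomes with max(S, T) = 3 gives 4/9.
E[min(S, T) | max(S, T) = 3] = (4/9) / (1/4) = 16/9.

16/9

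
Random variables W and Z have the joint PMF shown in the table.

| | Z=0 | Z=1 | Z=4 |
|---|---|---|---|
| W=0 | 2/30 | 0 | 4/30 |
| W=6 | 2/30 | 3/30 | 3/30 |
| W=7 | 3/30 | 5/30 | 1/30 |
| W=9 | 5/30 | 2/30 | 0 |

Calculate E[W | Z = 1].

71/10

P(Z = 1) = 1/3.
Σ W·P over the event = 6·(3/30) + 7·(5/30) + 9·(2/30) = 71/30.
E[W | Z = 1] = (71/30) / (1/3) = 71/10.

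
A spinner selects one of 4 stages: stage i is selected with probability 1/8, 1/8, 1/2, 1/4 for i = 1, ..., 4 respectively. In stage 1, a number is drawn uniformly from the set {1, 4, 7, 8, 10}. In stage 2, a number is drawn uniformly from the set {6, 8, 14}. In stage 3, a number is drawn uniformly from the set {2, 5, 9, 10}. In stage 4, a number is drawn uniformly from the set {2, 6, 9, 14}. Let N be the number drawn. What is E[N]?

341/48

E[N | stage 1] = (1+4+7+8+10)/5 = 6.
E[N | stage 2] = (6+8+14)/3 = 28/3.
E[N | stage 3] = (2+5+9+10)/4 = 13/2.
E[N | stage 4] = (2+6+9+14)/4 = 31/4.
By the law of total expectation,
E[N] = (1/8)·(6) + (1/8)·(28/3) + (1/2)·(13/2) + (1/4)·(31/4) = 341/48.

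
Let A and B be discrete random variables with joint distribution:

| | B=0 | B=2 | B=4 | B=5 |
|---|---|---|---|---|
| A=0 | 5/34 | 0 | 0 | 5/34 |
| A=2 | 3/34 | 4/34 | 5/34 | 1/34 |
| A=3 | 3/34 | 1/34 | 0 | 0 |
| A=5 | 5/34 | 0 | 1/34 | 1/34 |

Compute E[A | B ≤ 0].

5/2

P(B ≤ 0) = 8/17.
Σ A·P over the event = 0·(5/34) + 2·(3/34) + 3·(3/34) + 5·(5/34) = 20/17.
E[A | B ≤ 0] = (20/17) / (8/17) = 5/2.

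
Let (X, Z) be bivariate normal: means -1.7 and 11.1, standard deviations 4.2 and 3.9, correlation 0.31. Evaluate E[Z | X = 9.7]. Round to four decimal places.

For a bivariate normal, E[Z | X=x] = μ_Z + ρ·(σ_Z/σ_X)·(x − μ_X).
E[Z | X=9.7] = 11.1 + (0.31)·(3.9/4.2)·(9.7 − (-1.7)) = 11.1 + (0.28786)·(11.4) = 14.3816.

14.3816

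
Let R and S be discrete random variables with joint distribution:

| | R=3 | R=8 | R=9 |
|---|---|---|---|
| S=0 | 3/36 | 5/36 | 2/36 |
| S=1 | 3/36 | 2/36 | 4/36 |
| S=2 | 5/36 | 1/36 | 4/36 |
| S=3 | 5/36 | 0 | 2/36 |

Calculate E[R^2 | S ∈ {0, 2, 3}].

383/9

P(S ∈ {0, 2, 3}) = 3/4.
Σ R^2·P over the event = 9·(3/36) + 9·(5/36) + 9·(5/36) + 64·(5/36) + 64·(1/36) + 81·(2/36) + 81·(4/36) + 81·(2/36) = 383/12.
E[R^2 | S ∈ {0, 2, 3}] = (383/12) / (3/4) = 383/9.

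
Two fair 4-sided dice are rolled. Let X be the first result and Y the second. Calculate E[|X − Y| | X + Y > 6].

Outcomes with X + Y > 6: (3,4), (4,3), (4,4), each with probability 1/16.
E[|X − Y| | X + Y > 6] = (1 + 1 + 0) / 3 = 2/3.

2/3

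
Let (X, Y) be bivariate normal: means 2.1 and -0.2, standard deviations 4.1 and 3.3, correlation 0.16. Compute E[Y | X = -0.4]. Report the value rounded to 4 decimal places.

For a bivariate normal, E[Y | X=x] = μ_Y + ρ·(σ_Y/σ_X)·(x − μ_X).
E[Y | X=-0.4] = -0.2 + (0.16)·(3.3/4.1)·(-0.4 − (2.1)) = -0.2 + (0.12878)·(-2.5) = -0.5220.

-0.5220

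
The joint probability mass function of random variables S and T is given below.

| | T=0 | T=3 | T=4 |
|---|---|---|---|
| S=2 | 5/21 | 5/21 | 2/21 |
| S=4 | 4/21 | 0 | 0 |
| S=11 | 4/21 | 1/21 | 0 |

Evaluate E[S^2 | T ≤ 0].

P(T ≤ 0) = 13/21.
Σ S^2·P over the event = 4·(5/21) + 16·(4/21) + 121·(4/21) = 568/21.
E[S^2 | T ≤ 0] = (568/21) / (13/21) = 568/13.

568/13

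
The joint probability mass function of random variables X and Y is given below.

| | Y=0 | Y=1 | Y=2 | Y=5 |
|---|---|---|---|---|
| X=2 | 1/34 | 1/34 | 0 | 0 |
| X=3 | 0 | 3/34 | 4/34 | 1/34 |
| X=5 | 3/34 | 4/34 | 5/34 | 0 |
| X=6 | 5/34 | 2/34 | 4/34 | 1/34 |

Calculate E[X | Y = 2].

P(Y = 2) = 13/34.
Σ X·P over the event = 3·(4/34) + 5·(5/34) + 6·(4/34) = 61/34.
E[X | Y = 2] = (61/34) / (13/34) = 61/13.

61/13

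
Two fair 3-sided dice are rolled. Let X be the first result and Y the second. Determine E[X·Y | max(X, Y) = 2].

Outcomes with max(X, Y) = 2: (1,2), (2,1), (2,2), each with probability 1/9.
E[X·Y | max(X, Y) = 2] = (2 + 2 + 4) / 3 = 8/3.

8/3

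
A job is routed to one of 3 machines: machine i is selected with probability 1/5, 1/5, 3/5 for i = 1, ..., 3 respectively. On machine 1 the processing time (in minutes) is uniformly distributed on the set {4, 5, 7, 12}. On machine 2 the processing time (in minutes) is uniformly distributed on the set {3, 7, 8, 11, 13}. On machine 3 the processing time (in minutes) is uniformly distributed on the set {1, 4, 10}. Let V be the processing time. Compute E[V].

152/25

E[V | machine 1] = (4+5+7+12)/4 = 7.
E[V | machine 2] = (3+7+8+11+13)/5 = 42/5.
E[V | machine 3] = (1+4+10)/3 = 5.
E[V] = (1/5)·(7) + (1/5)·(42/5) + (3/5)·(5) = 152/25.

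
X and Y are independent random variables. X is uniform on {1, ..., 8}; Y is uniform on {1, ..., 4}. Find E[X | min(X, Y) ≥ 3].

11/2

P(min(X, Y) ≥ 3) = 3/8.
Summing X·P(x,y) over outcomes with min(X, Y) ≥ 3 gives 33/16.
E[X | min(X, Y) ≥ 3] = (33/16) / (3/8) = 11/2.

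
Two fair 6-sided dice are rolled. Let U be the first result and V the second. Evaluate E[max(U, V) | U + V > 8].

57/10

P(U + V > 8) = 5/18.
Summing max(U,V)·P(x,y) over outcomes with U + V > 8 gives 19/12.
E[max(U, V) | U + V > 8] = (19/12) / (5/18) = 57/10.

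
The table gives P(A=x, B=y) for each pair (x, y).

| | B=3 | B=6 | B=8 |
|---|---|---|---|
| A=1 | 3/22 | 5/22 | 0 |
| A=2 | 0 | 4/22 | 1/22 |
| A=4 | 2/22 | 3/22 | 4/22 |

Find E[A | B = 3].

11/5

P(B = 3) = 5/22.
Σ A·P over the event = 1·(3/22) + 4·(2/22) = 1/2.
E[A | B = 3] = (1/2) / (5/22) = 11/5.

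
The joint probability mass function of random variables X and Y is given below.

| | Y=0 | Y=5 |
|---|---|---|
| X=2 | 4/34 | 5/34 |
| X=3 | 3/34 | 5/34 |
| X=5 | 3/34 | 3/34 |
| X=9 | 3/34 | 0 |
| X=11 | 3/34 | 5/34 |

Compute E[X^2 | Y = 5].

745/18

P(Y = 5) = 9/17.
Summing X^2·P(X=x,Y=y) over the conditioning event gives 745/34.
E[X^2 | Y = 5] = (745/34) / (9/17) = 745/18.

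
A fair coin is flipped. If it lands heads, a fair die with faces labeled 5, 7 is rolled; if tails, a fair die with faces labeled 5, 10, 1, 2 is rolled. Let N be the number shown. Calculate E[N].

21/4

E[N | heads] = (5+7)/2 = 6.
E[N | tails] = (5+10+1+2)/4 = 9/2.
By the law of total expectation,
E[N] = (1/2)·(6) + (1/2)·(9/2) = 21/4.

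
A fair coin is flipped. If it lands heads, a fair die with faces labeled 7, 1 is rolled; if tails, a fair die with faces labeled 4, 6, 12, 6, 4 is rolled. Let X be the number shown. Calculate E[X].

E[X | heads] = (7+1)/2 = 4.
E[X | tails] = (4+6+12+6+4)/5 = 32/5.
By the law of total expectation,
E[X] = (1/2)·(4) + (1/2)·(32/5) = 26/5.

26/5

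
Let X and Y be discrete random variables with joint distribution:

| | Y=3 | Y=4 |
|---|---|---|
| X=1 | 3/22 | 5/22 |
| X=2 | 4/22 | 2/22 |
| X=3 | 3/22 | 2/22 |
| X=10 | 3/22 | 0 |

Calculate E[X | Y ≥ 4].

P(Y ≥ 4) = 9/22.
Σ X·P over the event = 1·(5/22) + 2·(2/22) + 3·(2/22) = 15/22.
E[X | Y ≥ 4] = (15/22) / (9/22) = 5/3.

5/3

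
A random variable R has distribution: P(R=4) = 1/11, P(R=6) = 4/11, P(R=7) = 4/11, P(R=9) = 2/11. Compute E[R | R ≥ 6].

P(R ≥ 6) = 10/11.
Σ over the event: 6·4/11 + 7·4/11 + 9·2/11 = 70/11.
E[R | R ≥ 6] = (70/11) / (10/11) = 7.

7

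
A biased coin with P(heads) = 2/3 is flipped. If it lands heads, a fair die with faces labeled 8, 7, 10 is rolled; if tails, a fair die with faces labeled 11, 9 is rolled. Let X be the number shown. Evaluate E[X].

80/9

E[X | heads] = (8+7+10)/3 = 25/3.
E[X | tails] = (11+9)/2 = 10.
By the law of total expectation,
E[X] = (2/3)·(25/3) + (1/3)·(10) = 80/9.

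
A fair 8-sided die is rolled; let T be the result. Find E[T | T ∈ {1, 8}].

P(T ∈ {1, 8}) = 1/4.
Σ over the event: 1·1/8 + 8·1/8 = 9/8.
E[T | T ∈ {1, 8}] = (9/8) / (1/4) = 9/2.

9/2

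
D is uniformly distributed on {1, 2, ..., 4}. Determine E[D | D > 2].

Given D > 2, D is equally likely to be any of {3, 4}.
E[D | D > 2] = (3 + 4) / 2 = 7/2.

7/2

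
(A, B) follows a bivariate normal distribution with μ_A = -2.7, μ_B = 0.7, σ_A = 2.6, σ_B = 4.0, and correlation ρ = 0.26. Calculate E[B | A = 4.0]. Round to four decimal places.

The regression of B on A has slope ρ·σ_B/σ_A and passes through (μ_A, μ_B).
E[B | A=4.0] = 0.7 + (0.26)·(4.0/2.6)·(4.0 − (-2.7)) = 0.7 + (0.4)·(6.7) = 3.3800.

3.3800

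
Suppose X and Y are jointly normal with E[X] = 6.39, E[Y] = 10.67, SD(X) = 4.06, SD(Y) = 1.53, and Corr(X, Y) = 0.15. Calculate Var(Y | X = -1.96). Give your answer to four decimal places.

Var(Y | X=x) = (1 − ρ²)·σ_Y².
Var(Y | X=-1.96) = (1.53)²·(1 − (0.15)²) = 2.3409·0.9775 = 2.2882.

2.2882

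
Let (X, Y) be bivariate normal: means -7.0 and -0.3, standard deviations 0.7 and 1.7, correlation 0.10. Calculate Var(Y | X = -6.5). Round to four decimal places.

2.8611

The conditional variance in a bivariate normal is σ_Y²(1 − ρ²), independent of x.
Var(Y | X=-6.5) = (1.7)²·(1 − (0.10)²) = 2.89·0.99 = 2.8611.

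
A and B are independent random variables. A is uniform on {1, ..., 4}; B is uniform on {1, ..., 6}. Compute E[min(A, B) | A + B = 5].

P(A + B = 5) = 1/6.
Summing min(A,B)·P(x,y) over outcomes with A + B = 5 gives 1/4.
E[min(A, B) | A + B = 5] = (1/4) / (1/6) = 3/2.

3/2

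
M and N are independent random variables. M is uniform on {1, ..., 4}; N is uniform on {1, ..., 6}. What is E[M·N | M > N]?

35/6

Outcomes with M > N: (2,1), (3,1), (3,2), (4,1), (4,2), (4,3), each with probability 1/24.
E[M·N | M > N] = (2 + 3 + 6 + 4 + 8 + 12) / 6 = 35/6.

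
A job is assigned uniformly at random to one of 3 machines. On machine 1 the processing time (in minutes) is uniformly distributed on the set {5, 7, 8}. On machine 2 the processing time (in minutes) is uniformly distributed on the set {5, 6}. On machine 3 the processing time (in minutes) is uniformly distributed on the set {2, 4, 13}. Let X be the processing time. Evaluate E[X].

37/6

E[X | machine 1] = (5+7+8)/3 = 20/3.
E[X | machine 2] = (5+6)/2 = 11/2.
E[X | machine 3] = (2+4+13)/3 = 19/3.
By the law of total expectation,
E[X] = (1/3)·(20/3) + (1/3)·(11/2) + (1/3)·(19/3) = 37/6.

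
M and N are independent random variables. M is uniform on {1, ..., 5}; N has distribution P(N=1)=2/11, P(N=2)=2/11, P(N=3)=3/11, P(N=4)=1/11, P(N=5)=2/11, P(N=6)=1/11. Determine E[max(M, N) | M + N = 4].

19/7

P(M + N = 4) = 7/55.
Summing max(M,N)·P(x,y) over outcomes with M + N = 4 gives 19/55.
E[max(M, N) | M + N = 4] = (19/55) / (7/55) = 19/7.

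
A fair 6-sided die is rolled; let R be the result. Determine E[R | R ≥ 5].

11/2

Given R ≥ 5, R is equally likely to be any of {5, 6}.
E[R | R ≥ 5] = (5 + 6) / 2 = 11/2.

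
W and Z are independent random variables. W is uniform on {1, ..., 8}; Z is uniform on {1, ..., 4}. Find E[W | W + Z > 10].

P(W + Z > 10) = 3/32.
Summing W·P(x,y) over outcomes with W + Z > 10 gives 23/32.
E[W | W + Z > 10] = (23/32) / (3/32) = 23/3.

23/3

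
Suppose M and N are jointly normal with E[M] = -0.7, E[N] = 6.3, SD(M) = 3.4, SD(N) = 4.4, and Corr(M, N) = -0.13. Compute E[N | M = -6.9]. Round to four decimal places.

E[N | M=x] = μ_N + ρ(σ_N/σ_M)(x − μ_M) for jointly normal variables.
E[N | M=-6.9] = 6.3 + (-0.13)·(4.4/3.4)·(-6.9 − (-0.7)) = 6.3 + (-0.16824)·(-6.2) = 7.3431.

7.3431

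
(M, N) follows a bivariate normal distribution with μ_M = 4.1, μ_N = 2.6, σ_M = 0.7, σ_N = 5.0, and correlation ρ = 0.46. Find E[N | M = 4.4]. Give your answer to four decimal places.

The regression of N on M has slope ρ·σ_N/σ_M and passes through (μ_M, μ_N).
E[N | M=4.4] = 2.6 + (0.46)·(5.0/0.7)·(4.4 − (4.1)) = 2.6 + (3.2857)·(0.3) = 3.5857.

3.5857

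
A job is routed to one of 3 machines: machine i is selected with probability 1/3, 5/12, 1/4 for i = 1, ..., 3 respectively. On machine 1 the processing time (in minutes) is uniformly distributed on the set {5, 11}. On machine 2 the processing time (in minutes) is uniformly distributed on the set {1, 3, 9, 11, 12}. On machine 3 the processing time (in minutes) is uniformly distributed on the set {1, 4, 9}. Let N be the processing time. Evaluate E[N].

41/6

E[N | machine 1] = (5+11)/2 = 8.
E[N | machine 2] = (1+3+9+11+12)/5 = 36/5.
E[N | machine 3] = (1+4+9)/3 = 14/3.
E[N] = (1/3)·(8) + (5/12)·(36/5) + (1/4)·(14/3) = 41/6.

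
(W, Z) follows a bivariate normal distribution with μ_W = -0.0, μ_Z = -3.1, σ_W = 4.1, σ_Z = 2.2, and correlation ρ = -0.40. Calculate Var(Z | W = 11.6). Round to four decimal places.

Var(Z | W=x) = (1 − ρ²)·σ_Z².
Var(Z | W=11.6) = (2.2)²·(1 − (-0.40)²) = 4.84·0.84 = 4.0656.

4.0656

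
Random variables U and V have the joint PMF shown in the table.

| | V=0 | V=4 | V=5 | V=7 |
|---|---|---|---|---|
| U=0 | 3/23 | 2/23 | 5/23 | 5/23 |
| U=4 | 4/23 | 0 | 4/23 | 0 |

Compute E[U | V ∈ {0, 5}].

2

P(V ∈ {0, 5}) = 16/23.
Σ U·P over the event = 0·(3/23) + 0·(5/23) + 4·(4/23) + 4·(4/23) = 32/23.
E[U | V ∈ {0, 5}] = (32/23) / (16/23) = 2.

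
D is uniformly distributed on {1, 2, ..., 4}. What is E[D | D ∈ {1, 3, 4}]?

8/3

P(D ∈ {1, 3, 4}) = 3/4.
Σ over the event: 1·1/4 + 3·1/4 + 4·1/4 = 2.
E[D | D ∈ {1, 3, 4}] = (2) / (3/4) = 8/3.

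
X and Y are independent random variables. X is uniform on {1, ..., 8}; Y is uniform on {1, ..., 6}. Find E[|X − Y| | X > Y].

83/27

P(X > Y) = 9/16.
Summing |X−Y|·P(x,y) over outcomes with X > Y gives 83/48.
E[|X − Y| | X > Y] = (83/48) / (9/16) = 83/27.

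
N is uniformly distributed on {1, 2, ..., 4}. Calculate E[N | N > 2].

7/2

Given N > 2, N is equally likely to be any of {3, 4}.
E[N | N > 2] = (3 + 4) / 2 = 7/2.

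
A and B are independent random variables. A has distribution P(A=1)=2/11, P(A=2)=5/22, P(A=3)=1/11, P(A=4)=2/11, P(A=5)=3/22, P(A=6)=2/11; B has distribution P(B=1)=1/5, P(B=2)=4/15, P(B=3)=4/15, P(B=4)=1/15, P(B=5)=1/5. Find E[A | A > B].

788/169

P(A > B) = 169/330.
Summing A·P(x,y) over outcomes with A > B gives 394/165.
E[A | A > B] = (394/165) / (169/330) = 788/169.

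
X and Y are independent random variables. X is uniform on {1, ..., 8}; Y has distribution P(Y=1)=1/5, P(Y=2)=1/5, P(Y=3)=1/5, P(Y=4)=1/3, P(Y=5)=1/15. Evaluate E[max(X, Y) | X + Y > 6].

442/73

P(X + Y > 6) = 73/120.
Summing max(X,Y)·P(x,y) over outcomes with X + Y > 6 gives 221/60.
E[max(X, Y) | X + Y > 6] = (221/60) / (73/120) = 442/73.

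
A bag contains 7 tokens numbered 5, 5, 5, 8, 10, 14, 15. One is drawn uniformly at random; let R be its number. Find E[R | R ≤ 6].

5

P(R ≤ 6) = 3/7.
Σ over the event: 5·3/7 = 15/7.
E[R | R ≤ 6] = (15/7) / (3/7) = 5.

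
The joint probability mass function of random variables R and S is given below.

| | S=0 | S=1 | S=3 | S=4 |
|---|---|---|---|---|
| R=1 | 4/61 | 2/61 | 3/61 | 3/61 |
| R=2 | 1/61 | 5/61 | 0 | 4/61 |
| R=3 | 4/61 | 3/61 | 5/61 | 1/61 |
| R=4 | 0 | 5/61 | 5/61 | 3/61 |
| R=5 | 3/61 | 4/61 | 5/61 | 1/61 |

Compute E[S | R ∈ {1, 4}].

11/5

P(R ∈ {1, 4}) = 25/61.
Summing S·P(R=x,S=y) over the conditioning event gives 55/61.
E[S | R ∈ {1, 4}] = (55/61) / (25/61) = 11/5.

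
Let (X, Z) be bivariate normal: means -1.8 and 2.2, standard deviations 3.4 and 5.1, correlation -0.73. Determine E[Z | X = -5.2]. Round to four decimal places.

5.9230

The regression of Z on X has slope ρ·σ_Z/σ_X and passes through (μ_X, μ_Z).
E[Z | X=-5.2] = 2.2 + (-0.73)·(5.1/3.4)·(-5.2 − (-1.8)) = 2.2 + (-1.095)·(-3.4) = 5.9230.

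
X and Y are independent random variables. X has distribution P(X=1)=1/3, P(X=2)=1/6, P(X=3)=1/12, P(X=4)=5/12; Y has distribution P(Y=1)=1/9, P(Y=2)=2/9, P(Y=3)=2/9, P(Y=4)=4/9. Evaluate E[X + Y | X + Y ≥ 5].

19/3

P(X + Y ≥ 5) = 3/4.
Summing (X+Y)·P(x,y) over outcomes with X + Y ≥ 5 gives 19/4.
E[X + Y | X + Y ≥ 5] = (19/4) / (3/4) = 19/3.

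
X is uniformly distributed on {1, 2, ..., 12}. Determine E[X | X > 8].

Given X > 8, X is equally likely to be any of {9, 10, 11, 12}.
E[X | X > 8] = (9 + 10 + 11 + 12) / 4 = 21/2.

21/2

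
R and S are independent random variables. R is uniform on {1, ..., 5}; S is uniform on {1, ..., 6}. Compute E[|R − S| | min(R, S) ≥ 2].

P(min(R, S) ≥ 2) = 2/3.
Summing |R−S|·P(x,y) over outcomes with min(R, S) ≥ 2 gives 1.
E[|R − S| | min(R, S) ≥ 2] = (1) / (2/3) = 3/2.

3/2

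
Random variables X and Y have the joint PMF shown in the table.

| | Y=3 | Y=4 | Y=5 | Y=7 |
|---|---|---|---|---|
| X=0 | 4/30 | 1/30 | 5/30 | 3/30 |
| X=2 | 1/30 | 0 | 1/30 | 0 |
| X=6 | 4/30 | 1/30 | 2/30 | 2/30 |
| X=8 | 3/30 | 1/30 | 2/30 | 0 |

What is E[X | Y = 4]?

P(Y = 4) = 1/10.
Σ X·P over the event = 0·(1/30) + 6·(1/30) + 8·(1/30) = 7/15.
E[X | Y = 4] = (7/15) / (1/10) = 14/3.

14/3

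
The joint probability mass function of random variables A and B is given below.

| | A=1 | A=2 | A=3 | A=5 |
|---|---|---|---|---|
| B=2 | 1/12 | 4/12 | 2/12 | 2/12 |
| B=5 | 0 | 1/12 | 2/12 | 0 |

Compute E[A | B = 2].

P(B = 2) = 3/4.
Σ A·P over the event = 1·(1/12) + 2·(4/12) + 3·(2/12) + 5·(2/12) = 25/12.
E[A | B = 2] = (25/12) / (3/4) = 25/9.

25/9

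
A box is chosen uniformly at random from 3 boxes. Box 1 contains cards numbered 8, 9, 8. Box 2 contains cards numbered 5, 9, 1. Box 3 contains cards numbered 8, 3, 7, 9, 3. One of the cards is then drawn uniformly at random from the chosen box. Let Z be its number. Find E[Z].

E[Z | box 1] = (8+9+8)/3 = 25/3.
E[Z | box 2] = (5+9+1)/3 = 5.
E[Z | box 3] = (8+3+7+9+3)/5 = 6.
By the law of total expectation,
E[Z] = (1/3)·(25/3) + (1/3)·(5) + (1/3)·(6) = 58/9.

58/9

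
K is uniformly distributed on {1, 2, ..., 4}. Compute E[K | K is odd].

Given K is odd, K is equally likely to be any of {1, 3}.
E[K | K is odd] = (1 + 3) / 2 = 2.

2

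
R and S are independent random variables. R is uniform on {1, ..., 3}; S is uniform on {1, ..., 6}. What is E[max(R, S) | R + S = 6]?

4

Outcomes with R + S = 6: (1,5), (2,4), (3,3), each with probability 1/18.
E[max(R, S) | R + S = 6] = (5 + 4 + 3) / 3 = 4.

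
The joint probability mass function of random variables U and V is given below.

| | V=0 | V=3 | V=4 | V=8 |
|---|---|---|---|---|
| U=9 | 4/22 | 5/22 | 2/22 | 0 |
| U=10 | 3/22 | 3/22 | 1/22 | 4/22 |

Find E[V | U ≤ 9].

23/11

P(U ≤ 9) = 1/2.
Σ V·P over the event = 0·(4/22) + 3·(5/22) + 4·(2/22) = 23/22.
E[V | U ≤ 9] = (23/22) / (1/2) = 23/11.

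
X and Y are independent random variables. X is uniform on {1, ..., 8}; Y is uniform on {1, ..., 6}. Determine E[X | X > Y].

160/27

P(X > Y) = 9/16.
Summing X·P(x,y) over outcomes with X > Y gives 10/3.
E[X | X > Y] = (10/3) / (9/16) = 160/27.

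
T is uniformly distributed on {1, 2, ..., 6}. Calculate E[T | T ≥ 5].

11/2

Given T ≥ 5, T is equally likely to be any of {5, 6}.
E[T | T ≥ 5] = (5 + 6) / 2 = 11/2.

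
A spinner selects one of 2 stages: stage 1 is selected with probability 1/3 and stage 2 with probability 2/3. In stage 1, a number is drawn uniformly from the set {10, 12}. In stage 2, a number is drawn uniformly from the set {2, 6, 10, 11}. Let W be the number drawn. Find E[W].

17/2

E[W | stage 1] = (10+12)/2 = 11.
E[W | stage 2] = (2+6+10+11)/4 = 29/4.
By the law of total expectation,
E[W] = (1/3)·(11) + (2/3)·(29/4) = 17/2.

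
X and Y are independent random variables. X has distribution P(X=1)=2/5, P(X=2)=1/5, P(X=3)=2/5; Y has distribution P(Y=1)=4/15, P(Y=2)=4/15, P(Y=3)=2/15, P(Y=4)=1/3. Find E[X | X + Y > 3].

P(X + Y > 3) = 11/15.
Summing X·P(x,y) over outcomes with X + Y > 3 gives 42/25.
E[X | X + Y > 3] = (42/25) / (11/15) = 126/55.

126/55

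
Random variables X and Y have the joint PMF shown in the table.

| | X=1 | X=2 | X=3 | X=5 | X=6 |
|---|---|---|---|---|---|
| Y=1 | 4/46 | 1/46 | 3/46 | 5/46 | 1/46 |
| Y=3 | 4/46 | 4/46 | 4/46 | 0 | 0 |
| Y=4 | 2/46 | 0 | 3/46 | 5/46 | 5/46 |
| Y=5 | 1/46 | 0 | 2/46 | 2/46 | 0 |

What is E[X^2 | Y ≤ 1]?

P(Y ≤ 1) = 7/23.
Σ X^2·P over the event = 1·(4/46) + 4·(1/46) + 9·(3/46) + 25·(5/46) + 36·(1/46) = 98/23.
E[X^2 | Y ≤ 1] = (98/23) / (7/23) = 14.

14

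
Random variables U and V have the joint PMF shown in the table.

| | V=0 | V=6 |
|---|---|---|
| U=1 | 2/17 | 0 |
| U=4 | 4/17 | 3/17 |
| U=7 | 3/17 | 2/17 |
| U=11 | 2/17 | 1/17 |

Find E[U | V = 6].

37/6

P(V = 6) = 6/17.
Σ U·P over the event = 4·(3/17) + 7·(2/17) + 11·(1/17) = 37/17.
E[U | V = 6] = (37/17) / (6/17) = 37/6.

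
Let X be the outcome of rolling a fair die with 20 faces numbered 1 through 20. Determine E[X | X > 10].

31/2

Given X > 10, X is equally likely to be any of {11, 12, 13, 14, 15, 16, 17, 18, 19, 20}.
E[X | X > 10] = (11 + 12 + 13 + 14 + 15 + 16 + 17 + 18 + 19 + 20) / 10 = 31/2.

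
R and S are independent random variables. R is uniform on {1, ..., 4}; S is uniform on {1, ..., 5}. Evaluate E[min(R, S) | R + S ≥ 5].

P(R + S ≥ 5) = 7/10.
Summing min(R,S)·P(x,y) over outcomes with R + S ≥ 5 gives 33/20.
E[min(R, S) | R + S ≥ 5] = (33/20) / (7/10) = 33/14.

33/14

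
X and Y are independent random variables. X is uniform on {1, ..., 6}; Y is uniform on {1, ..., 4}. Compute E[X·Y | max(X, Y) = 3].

Outcomes with max(X, Y) = 3: (1,3), (2,3), (3,1), (3,2), (3,3), each with probability 1/24.
E[X·Y | max(X, Y) = 3] = (3 + 6 + 3 + 6 + 9) / 5 = 27/5.

27/5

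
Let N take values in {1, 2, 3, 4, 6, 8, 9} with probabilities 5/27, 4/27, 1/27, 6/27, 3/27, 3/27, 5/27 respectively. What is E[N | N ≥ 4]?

P(N ≥ 4) = 17/27.
Σ over the event: 4·2/9 + 6·1/9 + 8·1/9 + 9·5/27 = 37/9.
E[N | N ≥ 4] = (37/9) / (17/27) = 111/17.

111/17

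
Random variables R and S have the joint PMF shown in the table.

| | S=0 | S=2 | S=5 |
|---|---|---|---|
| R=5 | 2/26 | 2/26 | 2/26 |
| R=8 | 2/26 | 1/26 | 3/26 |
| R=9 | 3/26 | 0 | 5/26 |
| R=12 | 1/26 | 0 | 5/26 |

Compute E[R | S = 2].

P(S = 2) = 3/26.
Summing R·P(R=x,S=y) over the conditioning event gives 9/13.
E[R | S = 2] = (9/13) / (3/26) = 6.

6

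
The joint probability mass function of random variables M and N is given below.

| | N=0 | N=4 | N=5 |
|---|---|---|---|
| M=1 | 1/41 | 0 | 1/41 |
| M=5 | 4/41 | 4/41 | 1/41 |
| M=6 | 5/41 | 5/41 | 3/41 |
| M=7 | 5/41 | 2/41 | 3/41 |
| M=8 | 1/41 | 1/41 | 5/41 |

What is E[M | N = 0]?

47/8

P(N = 0) = 16/41.
Σ M·P over the event = 1·(1/41) + 5·(4/41) + 6·(5/41) + 7·(5/41) + 8·(1/41) = 94/41.
E[M | N = 0] = (94/41) / (16/41) = 47/8.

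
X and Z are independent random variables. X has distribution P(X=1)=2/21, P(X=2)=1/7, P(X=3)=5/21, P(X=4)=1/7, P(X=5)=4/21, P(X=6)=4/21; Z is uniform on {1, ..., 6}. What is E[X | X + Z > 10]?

17/3

P(X + Z > 10) = 2/21.
Summing X·P(x,y) over outcomes with X + Z > 10 gives 34/63.
E[X | X + Z > 10] = (34/63) / (2/21) = 17/3.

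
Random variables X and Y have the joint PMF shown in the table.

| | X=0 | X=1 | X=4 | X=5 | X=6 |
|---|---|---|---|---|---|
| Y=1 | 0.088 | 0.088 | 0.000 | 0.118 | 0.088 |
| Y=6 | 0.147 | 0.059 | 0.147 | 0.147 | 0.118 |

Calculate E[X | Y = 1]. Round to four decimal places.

3.1571

P(Y = 1) = 0.382.
Summing X·P(X=x,Y=y) over the conditioning event gives 1.206.
E[X | Y = 1] = (1.206) / (0.382) = 3.1571.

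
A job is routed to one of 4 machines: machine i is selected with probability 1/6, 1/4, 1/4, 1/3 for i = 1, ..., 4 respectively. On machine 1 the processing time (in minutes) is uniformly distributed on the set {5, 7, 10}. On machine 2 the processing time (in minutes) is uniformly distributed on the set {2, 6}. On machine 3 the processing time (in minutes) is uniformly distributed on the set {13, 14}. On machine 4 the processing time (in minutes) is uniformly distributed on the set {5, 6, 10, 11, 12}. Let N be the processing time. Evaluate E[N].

E[N | machine 1] = (5+7+10)/3 = 22/3.
E[N | machine 2] = (2+6)/2 = 4.
E[N | machine 3] = (13+14)/2 = 27/2.
E[N | machine 4] = (5+6+10+11+12)/5 = 44/5.
E[N] = (1/6)·(22/3) + (1/4)·(4) + (1/4)·(27/2) + (1/3)·(44/5) = 3071/360.

3071/360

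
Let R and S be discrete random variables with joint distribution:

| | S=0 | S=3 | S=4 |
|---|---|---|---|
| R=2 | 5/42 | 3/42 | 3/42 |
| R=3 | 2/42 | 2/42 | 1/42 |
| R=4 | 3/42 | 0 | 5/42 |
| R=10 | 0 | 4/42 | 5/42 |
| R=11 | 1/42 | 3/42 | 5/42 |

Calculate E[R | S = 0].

P(S = 0) = 11/42.
Σ R·P over the event = 2·(5/42) + 3·(2/42) + 4·(3/42) + 11·(1/42) = 13/14.
E[R | S = 0] = (13/14) / (11/42) = 39/11.

39/11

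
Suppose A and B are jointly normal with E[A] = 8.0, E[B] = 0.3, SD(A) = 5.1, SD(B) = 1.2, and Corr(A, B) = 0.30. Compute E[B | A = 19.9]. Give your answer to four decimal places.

The regression of B on A has slope ρ·σ_B/σ_A and passes through (μ_A, μ_B).
E[B | A=19.9] = 0.3 + (0.30)·(1.2/5.1)·(19.9 − (8.0)) = 0.3 + (0.070588)·(11.9) = 1.1400.

1.1400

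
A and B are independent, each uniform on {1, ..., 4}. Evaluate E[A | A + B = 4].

2

P(A + B = 4) = 3/16.
Summing A·P(x,y) over outcomes with A + B = 4 gives 3/8.
E[A | A + B = 4] = (3/8) / (3/16) = 2.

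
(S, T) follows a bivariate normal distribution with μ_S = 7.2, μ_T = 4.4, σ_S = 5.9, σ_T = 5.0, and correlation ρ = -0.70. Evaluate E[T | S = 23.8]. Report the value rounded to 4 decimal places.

-5.4475

For a bivariate normal, E[T | S=x] = μ_T + ρ·(σ_T/σ_S)·(x − μ_S).
E[T | S=23.8] = 4.4 + (-0.70)·(5.0/5.9)·(23.8 − (7.2)) = 4.4 + (-0.59322)·(16.6) = -5.4475.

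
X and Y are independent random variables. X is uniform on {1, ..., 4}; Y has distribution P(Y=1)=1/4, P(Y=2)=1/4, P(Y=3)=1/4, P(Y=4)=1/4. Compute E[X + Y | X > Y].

5

P(X > Y) = 3/8.
Summing (X+Y)·P(x,y) over outcomes with X > Y gives 15/8.
E[X + Y | X > Y] = (15/8) / (3/8) = 5.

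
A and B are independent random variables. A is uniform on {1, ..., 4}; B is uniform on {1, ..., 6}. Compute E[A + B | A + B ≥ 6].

52/7

P(A + B ≥ 6) = 7/12.
Summing (A+B)·P(x,y) over outcomes with A + B ≥ 6 gives 13/3.
E[A + B | A + B ≥ 6] = (13/3) / (7/12) = 52/7.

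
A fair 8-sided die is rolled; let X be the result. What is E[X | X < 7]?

Given X < 7, X is equally likely to be any of {1, 2, 3, 4, 5, 6}.
E[X | X < 7] = (1 + 2 + 3 + 4 + 5 + 6) / 6 = 7/2.

7/2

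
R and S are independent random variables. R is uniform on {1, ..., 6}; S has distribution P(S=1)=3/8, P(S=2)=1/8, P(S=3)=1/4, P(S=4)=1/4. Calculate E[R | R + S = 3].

7/4

P(R + S = 3) = 1/12.
Summing R·P(x,y) over outcomes with R + S = 3 gives 7/48.
E[R | R + S = 3] = (7/48) / (1/12) = 7/4.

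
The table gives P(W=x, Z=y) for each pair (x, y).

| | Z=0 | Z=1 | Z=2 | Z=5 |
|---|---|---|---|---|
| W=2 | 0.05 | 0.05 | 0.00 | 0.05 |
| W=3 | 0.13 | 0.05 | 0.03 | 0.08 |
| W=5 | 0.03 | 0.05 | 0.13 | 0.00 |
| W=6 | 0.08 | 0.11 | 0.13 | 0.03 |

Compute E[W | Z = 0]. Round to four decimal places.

P(Z = 0) = 0.29.
Summing W·P(W=x,Z=y) over the conditioning event gives 1.12.
E[W | Z = 0] = (1.12) / (0.29) = 3.8621.

3.8621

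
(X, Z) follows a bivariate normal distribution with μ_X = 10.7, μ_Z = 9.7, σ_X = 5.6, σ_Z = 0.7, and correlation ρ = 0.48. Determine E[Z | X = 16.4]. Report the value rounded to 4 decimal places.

10.0420

For a bivariate normal, E[Z | X=x] = μ_Z + ρ·(σ_Z/σ_X)·(x − μ_X).
E[Z | X=16.4] = 9.7 + (0.48)·(0.7/5.6)·(16.4 − (10.7)) = 9.7 + (0.06)·(5.7) = 10.0420.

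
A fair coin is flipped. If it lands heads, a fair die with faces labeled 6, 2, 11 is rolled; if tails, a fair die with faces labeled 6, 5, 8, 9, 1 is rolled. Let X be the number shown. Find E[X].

91/15

E[X | heads] = (6+2+11)/3 = 19/3.
E[X | tails] = (6+5+8+9+1)/5 = 29/5.
By the law of total expectation,
E[X] = (1/2)·(19/3) + (1/2)·(29/5) = 91/15.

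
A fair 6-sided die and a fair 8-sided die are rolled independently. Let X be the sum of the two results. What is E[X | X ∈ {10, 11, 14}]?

P(X ∈ {10, 11, 14}) = 5/24.
Σ over the event: 10·5/48 + 11·1/12 + 14·1/48 = 9/4.
E[X | X ∈ {10, 11, 14}] = (9/4) / (5/24) = 54/5.

54/5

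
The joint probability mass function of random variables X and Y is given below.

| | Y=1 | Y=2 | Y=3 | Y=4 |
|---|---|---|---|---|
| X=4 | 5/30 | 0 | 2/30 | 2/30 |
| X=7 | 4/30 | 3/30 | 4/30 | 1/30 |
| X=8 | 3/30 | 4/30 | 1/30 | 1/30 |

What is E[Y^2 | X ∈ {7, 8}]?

16/3

P(X ∈ {7, 8}) = 7/10.
Σ Y^2·P over the event = 1·(4/30) + 4·(3/30) + 9·(4/30) + 16·(1/30) + 1·(3/30) + 4·(4/30) + 9·(1/30) + 16·(1/30) = 56/15.
E[Y^2 | X ∈ {7, 8}] = (56/15) / (7/10) = 16/3.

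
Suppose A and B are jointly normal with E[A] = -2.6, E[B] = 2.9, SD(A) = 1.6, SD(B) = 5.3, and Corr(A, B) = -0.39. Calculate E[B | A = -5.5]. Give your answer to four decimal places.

6.6464

For a bivariate normal, E[B | A=x] = μ_B + ρ·(σ_B/σ_A)·(x − μ_A).
E[B | A=-5.5] = 2.9 + (-0.39)·(5.3/1.6)·(-5.5 − (-2.6)) = 2.9 + (-1.291875)·(-2.9) = 6.6464.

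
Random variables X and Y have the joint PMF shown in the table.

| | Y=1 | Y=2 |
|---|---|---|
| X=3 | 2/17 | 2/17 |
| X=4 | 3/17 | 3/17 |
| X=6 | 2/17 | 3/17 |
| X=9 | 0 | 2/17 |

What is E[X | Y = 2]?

27/5

P(Y = 2) = 10/17.
Summing X·P(X=x,Y=y) over the conditioning event gives 54/17.
E[X | Y = 2] = (54/17) / (10/17) = 27/5.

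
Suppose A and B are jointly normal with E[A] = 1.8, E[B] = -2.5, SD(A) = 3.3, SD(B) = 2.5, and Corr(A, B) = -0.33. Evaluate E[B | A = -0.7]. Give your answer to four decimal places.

-1.8750

The regression of B on A has slope ρ·σ_B/σ_A and passes through (μ_A, μ_B).
E[B | A=-0.7] = -2.5 + (-0.33)·(2.5/3.3)·(-0.7 − (1.8)) = -2.5 + (-0.25)·(-2.5) = -1.8750.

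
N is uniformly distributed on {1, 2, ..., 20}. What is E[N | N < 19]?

19/2

P(N < 19) = 9/10.
E[N | N < 19] = (171/20) / (9/10) = 19/2.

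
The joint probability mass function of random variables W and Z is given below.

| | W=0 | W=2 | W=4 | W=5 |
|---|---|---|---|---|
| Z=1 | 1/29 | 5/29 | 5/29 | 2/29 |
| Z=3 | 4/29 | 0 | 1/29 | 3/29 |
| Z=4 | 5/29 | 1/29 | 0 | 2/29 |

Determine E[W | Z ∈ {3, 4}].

P(Z ∈ {3, 4}) = 16/29.
Σ W·P over the event = 0·(4/29) + 0·(5/29) + 2·(1/29) + 4·(1/29) + 5·(3/29) + 5·(2/29) = 31/29.
E[W | Z ∈ {3, 4}] = (31/29) / (16/29) = 31/16.

31/16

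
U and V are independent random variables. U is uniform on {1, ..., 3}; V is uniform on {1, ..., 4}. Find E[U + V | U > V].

4

Outcomes with U > V: (2,1), (3,1), (3,2), each with probability 1/12.
E[U + V | U > V] = (3 + 4 + 5) / 3 = 4.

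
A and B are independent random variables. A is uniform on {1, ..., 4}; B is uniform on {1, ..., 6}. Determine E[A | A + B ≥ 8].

Outcomes with A + B ≥ 8: (2,6), (3,5), (3,6), (4,4), (4,5), (4,6), each with probability 1/24.
E[A | A + B ≥ 8] = (2 + 3 + 3 + 4 + 4 + 4) / 6 = 10/3.

10/3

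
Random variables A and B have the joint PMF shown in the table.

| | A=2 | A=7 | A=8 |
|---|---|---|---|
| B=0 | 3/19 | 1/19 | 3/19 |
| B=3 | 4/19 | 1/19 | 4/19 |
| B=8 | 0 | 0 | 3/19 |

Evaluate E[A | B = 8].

P(B = 8) = 3/19.
Σ A·P over the event = 8·(3/19) = 24/19.
E[A | B = 8] = (24/19) / (3/19) = 8.

8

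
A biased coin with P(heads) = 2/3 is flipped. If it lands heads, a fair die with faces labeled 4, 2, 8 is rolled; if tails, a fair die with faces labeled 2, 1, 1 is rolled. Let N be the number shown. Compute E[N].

32/9

E[N | heads] = (4+2+8)/3 = 14/3.
E[N | tails] = (2+1+1)/3 = 4/3.
By the law of total expectation,
E[N] = (2/3)·(14/3) + (1/3)·(4/3) = 32/9.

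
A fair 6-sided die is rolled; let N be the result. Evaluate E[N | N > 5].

6

Given N > 5, N is equally likely to be any of {6}.
E[N | N > 5] = (6) / 1 = 6.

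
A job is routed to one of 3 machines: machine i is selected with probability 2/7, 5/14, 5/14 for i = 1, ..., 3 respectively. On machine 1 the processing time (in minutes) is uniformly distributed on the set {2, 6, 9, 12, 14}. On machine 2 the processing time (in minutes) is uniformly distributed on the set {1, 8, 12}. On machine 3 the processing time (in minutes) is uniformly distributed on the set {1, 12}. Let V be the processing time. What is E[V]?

E[V | machine 1] = (2+6+9+12+14)/5 = 43/5.
E[V | machine 2] = (1+8+12)/3 = 7.
E[V | machine 3] = (1+12)/2 = 13/2.
E[V] = (2/7)·(43/5) + (5/14)·(7) + (5/14)·(13/2) = 1019/140.

1019/140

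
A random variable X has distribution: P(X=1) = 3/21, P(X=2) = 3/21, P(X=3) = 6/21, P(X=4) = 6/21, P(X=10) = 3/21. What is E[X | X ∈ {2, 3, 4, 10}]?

P(X ∈ {2, 3, 4, 10}) = 6/7.
Σ over the event: 2·1/7 + 3·2/7 + 4·2/7 + 10·1/7 = 26/7.
E[X | X ∈ {2, 3, 4, 10}] = (26/7) / (6/7) = 13/3.

13/3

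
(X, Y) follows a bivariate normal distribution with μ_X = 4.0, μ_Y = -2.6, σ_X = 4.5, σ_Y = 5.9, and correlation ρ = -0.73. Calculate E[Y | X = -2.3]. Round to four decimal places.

The regression of Y on X has slope ρ·σ_Y/σ_X and passes through (μ_X, μ_Y).
E[Y | X=-2.3] = -2.6 + (-0.73)·(5.9/4.5)·(-2.3 − (4.0)) = -2.6 + (-0.95711)·(-6.3) = 3.4298.

3.4298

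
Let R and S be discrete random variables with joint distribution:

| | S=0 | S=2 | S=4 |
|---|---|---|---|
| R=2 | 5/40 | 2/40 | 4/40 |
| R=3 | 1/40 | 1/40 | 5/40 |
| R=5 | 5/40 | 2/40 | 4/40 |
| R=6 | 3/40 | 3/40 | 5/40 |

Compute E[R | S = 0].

P(S = 0) = 7/20.
Σ R·P over the event = 2·(5/40) + 3·(1/40) + 5·(5/40) + 6·(3/40) = 7/5.
E[R | S = 0] = (7/5) / (7/20) = 4.

4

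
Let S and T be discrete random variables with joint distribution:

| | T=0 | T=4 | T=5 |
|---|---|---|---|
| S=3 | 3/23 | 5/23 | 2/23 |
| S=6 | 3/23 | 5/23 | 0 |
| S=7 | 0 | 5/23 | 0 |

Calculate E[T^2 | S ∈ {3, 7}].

14

P(S ∈ {3, 7}) = 15/23.
Σ T^2·P over the event = 0·(3/23) + 16·(5/23) + 25·(2/23) + 16·(5/23) = 210/23.
E[T^2 | S ∈ {3, 7}] = (210/23) / (15/23) = 14.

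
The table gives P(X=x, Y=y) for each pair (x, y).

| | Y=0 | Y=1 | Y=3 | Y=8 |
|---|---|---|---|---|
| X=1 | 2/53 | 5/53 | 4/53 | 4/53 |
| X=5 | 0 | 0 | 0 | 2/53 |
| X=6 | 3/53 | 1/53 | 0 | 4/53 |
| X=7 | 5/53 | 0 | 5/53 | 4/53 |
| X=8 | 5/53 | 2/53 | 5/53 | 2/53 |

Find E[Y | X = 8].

P(X = 8) = 14/53.
Σ Y·P over the event = 0·(5/53) + 1·(2/53) + 3·(5/53) + 8·(2/53) = 33/53.
E[Y | X = 8] = (33/53) / (14/53) = 33/14.

33/14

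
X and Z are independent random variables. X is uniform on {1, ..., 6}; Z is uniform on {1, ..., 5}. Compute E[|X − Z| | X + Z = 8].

2

Outcomes with X + Z = 8: (3,5), (4,4), (5,3), (6,2), each with probability 1/30.
E[|X − Z| | X + Z = 8] = (2 + 0 + 2 + 4) / 4 = 2.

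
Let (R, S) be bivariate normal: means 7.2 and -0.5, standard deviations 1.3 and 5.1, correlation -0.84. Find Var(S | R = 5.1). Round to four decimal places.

Var(S | R=x) = (1 − ρ²)·σ_S².
Var(S | R=5.1) = (5.1)²·(1 − (-0.84)²) = 26.01·0.2944 = 7.6573.

7.6573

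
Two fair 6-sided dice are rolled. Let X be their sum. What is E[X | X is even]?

P(X is even) = 1/2.
Σ over the event: 2·1/36 + 4·1/12 + 6·5/36 + 8·5/36 + 10·1/12 + 12·1/36 = 7/2.
E[X | X is even] = (7/2) / (1/2) = 7.

7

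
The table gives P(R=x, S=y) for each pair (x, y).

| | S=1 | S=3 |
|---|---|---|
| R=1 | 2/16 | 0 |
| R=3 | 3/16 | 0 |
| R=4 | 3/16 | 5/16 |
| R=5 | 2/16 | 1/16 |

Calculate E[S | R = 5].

5/3

P(R = 5) = 3/16.
Σ S·P over the event = 1·(2/16) + 3·(1/16) = 5/16.
E[S | R = 5] = (5/16) / (3/16) = 5/3.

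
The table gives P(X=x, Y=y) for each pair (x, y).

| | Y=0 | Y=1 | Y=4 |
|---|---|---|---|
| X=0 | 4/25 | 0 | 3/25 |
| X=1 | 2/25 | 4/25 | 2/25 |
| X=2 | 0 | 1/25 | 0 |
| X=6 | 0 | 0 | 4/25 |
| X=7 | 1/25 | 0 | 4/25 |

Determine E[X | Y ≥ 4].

P(Y ≥ 4) = 13/25.
Σ X·P over the event = 0·(3/25) + 1·(2/25) + 6·(4/25) + 7·(4/25) = 54/25.
E[X | Y ≥ 4] = (54/25) / (13/25) = 54/13.

54/13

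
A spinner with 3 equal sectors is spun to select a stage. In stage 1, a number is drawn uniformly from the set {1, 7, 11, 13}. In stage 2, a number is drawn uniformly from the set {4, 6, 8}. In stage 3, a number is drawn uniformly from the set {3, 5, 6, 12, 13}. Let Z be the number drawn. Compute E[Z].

109/15

E[Z | stage 1] = (1+7+11+13)/4 = 8.
E[Z | stage 2] = (4+6+8)/3 = 6.
E[Z | stage 3] = (3+5+6+12+13)/5 = 39/5.
By the law of total expectation,
E[Z] = (1/3)·(8) + (1/3)·(6) + (1/3)·(39/5) = 109/15.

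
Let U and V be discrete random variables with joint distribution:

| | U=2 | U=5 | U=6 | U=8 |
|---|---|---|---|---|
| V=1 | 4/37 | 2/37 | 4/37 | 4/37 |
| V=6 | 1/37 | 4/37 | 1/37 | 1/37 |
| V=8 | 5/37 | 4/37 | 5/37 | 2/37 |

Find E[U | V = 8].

19/4

P(V = 8) = 16/37.
Summing U·P(U=x,V=y) over the conditioning event gives 76/37.
E[U | V = 8] = (76/37) / (16/37) = 19/4.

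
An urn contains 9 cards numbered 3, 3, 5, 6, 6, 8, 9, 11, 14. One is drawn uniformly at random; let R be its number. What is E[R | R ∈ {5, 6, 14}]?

31/4

P(R ∈ {5, 6, 14}) = 4/9.
Σ over the event: 5·1/9 + 6·2/9 + 14·1/9 = 31/9.
E[R | R ∈ {5, 6, 14}] = (31/9) / (4/9) = 31/4.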